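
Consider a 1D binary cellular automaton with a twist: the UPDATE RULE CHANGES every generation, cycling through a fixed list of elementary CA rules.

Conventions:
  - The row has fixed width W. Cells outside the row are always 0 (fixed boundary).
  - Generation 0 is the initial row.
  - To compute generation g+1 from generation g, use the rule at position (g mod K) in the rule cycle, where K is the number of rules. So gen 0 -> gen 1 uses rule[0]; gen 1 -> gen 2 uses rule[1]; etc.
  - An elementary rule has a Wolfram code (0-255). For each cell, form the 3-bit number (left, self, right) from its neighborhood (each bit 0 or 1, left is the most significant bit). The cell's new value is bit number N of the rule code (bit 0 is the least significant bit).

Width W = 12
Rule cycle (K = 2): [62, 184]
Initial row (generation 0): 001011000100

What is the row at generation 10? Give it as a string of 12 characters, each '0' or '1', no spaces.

Answer: 111101011010

Derivation:
Gen 0: 001011000100
Gen 1 (rule 62): 011110101110
Gen 2 (rule 184): 011101011101
Gen 3 (rule 62): 110011110011
Gen 4 (rule 184): 101011101010
Gen 5 (rule 62): 111110011111
Gen 6 (rule 184): 111101011110
Gen 7 (rule 62): 100011110001
Gen 8 (rule 184): 010011101000
Gen 9 (rule 62): 111110011100
Gen 10 (rule 184): 111101011010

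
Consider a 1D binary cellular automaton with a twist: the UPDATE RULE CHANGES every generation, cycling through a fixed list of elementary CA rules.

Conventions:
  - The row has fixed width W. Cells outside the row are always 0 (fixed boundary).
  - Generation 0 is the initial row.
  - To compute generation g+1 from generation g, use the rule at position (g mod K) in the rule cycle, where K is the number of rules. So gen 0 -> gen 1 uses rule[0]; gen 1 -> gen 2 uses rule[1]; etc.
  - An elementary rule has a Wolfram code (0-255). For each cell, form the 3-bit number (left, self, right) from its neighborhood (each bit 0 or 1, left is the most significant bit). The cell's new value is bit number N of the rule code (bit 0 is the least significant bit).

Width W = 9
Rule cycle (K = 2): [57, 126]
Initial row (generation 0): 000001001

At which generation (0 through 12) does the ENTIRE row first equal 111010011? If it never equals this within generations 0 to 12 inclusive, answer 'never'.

Answer: never

Derivation:
Gen 0: 000001001
Gen 1 (rule 57): 111100100
Gen 2 (rule 126): 100111110
Gen 3 (rule 57): 010100001
Gen 4 (rule 126): 111110011
Gen 5 (rule 57): 100001010
Gen 6 (rule 126): 110011111
Gen 7 (rule 57): 101010000
Gen 8 (rule 126): 111111000
Gen 9 (rule 57): 100000111
Gen 10 (rule 126): 110001101
Gen 11 (rule 57): 101101010
Gen 12 (rule 126): 111111111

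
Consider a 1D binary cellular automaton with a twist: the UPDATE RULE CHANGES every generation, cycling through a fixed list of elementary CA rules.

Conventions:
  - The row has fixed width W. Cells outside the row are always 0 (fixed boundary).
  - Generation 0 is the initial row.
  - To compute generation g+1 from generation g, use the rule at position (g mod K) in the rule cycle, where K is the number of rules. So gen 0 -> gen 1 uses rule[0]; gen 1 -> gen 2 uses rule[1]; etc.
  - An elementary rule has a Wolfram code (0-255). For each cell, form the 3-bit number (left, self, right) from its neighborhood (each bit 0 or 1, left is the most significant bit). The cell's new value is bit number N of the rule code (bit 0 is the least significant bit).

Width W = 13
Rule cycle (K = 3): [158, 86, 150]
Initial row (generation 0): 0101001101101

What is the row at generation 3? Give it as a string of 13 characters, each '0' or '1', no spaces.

Gen 0: 0101001101101
Gen 1 (rule 158): 1101111001001
Gen 2 (rule 86): 0100001111111
Gen 3 (rule 150): 1110010111110

Answer: 1110010111110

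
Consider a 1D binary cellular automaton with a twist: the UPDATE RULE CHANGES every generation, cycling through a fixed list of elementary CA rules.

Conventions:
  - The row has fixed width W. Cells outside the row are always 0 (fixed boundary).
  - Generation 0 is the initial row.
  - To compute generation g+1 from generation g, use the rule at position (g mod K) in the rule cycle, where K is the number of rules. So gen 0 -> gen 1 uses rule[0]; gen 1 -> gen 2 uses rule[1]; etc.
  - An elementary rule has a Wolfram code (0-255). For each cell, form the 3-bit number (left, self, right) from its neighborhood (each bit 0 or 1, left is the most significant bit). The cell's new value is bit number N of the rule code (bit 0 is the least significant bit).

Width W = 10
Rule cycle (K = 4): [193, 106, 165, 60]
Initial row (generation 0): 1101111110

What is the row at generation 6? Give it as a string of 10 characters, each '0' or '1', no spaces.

Gen 0: 1101111110
Gen 1 (rule 193): 0100111110
Gen 2 (rule 106): 1001100010
Gen 3 (rule 165): 1000001010
Gen 4 (rule 60): 1100001111
Gen 5 (rule 193): 0101100111
Gen 6 (rule 106): 1011101101

Answer: 1011101101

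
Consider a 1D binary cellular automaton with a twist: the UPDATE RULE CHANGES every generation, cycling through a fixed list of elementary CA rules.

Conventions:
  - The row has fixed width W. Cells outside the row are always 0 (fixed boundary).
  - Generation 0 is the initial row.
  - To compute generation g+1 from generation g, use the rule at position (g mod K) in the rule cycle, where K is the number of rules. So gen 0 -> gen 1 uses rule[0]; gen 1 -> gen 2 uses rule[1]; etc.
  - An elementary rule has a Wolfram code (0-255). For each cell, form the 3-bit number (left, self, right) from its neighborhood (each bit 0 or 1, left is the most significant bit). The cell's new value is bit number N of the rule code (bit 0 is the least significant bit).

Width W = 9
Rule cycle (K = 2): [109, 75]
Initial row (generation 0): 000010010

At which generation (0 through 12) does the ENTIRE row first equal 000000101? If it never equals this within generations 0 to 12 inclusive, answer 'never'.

Gen 0: 000010010
Gen 1 (rule 109): 111010010
Gen 2 (rule 75): 101000100
Gen 3 (rule 109): 111010101
Gen 4 (rule 75): 101000000
Gen 5 (rule 109): 111011111
Gen 6 (rule 75): 101010001
Gen 7 (rule 109): 111110101
Gen 8 (rule 75): 100010000
Gen 9 (rule 109): 101010111
Gen 10 (rule 75): 000000101
Gen 11 (rule 109): 111110111
Gen 12 (rule 75): 100010101

Answer: 10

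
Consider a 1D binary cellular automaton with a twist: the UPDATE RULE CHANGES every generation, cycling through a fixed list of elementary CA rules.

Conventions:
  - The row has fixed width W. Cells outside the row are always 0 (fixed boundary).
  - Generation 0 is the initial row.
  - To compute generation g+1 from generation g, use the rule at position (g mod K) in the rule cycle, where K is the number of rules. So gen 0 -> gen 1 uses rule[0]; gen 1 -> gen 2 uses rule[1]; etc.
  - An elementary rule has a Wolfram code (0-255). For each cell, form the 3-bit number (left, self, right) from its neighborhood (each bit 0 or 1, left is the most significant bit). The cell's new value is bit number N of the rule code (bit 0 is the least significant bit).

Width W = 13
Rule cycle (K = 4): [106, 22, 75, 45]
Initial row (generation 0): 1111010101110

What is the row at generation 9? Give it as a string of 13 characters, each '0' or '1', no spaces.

Answer: 0111111110100

Derivation:
Gen 0: 1111010101110
Gen 1 (rule 106): 1001101011010
Gen 2 (rule 22): 1110001000011
Gen 3 (rule 75): 1010110011111
Gen 4 (rule 45): 1111100010000
Gen 5 (rule 106): 1000100100000
Gen 6 (rule 22): 1101111110000
Gen 7 (rule 75): 1101000010111
Gen 8 (rule 45): 1011011011100
Gen 9 (rule 106): 0111111110100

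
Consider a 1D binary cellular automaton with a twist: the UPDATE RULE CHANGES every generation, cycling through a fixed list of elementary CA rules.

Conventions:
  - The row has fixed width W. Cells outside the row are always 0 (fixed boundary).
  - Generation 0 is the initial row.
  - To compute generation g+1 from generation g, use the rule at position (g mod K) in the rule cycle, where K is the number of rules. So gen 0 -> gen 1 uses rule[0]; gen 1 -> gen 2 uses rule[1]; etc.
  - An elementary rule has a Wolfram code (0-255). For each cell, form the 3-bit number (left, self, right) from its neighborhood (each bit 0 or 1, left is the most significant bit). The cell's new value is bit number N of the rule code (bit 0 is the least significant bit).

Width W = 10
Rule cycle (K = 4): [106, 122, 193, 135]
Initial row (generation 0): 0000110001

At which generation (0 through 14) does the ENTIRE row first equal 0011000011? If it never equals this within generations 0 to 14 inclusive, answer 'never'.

Answer: never

Derivation:
Gen 0: 0000110001
Gen 1 (rule 106): 0001110010
Gen 2 (rule 122): 0011011101
Gen 3 (rule 193): 1001001100
Gen 4 (rule 135): 1011010001
Gen 5 (rule 106): 0111100010
Gen 6 (rule 122): 1100110101
Gen 7 (rule 193): 0100010000
Gen 8 (rule 135): 1101110111
Gen 9 (rule 106): 1111011101
Gen 10 (rule 122): 1001110110
Gen 11 (rule 193): 0000110010
Gen 12 (rule 135): 1111000110
Gen 13 (rule 106): 1001001110
Gen 14 (rule 122): 0110111011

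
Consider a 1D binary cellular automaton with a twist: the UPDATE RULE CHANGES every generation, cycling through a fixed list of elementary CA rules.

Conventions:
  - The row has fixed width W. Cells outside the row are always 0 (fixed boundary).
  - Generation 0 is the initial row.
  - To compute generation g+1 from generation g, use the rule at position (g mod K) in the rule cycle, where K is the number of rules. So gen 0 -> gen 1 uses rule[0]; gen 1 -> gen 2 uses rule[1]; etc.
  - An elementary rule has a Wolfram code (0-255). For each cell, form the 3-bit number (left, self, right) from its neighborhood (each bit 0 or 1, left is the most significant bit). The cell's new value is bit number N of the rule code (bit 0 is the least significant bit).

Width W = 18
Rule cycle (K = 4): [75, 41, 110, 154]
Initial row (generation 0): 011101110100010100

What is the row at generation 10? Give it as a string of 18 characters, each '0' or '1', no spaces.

Gen 0: 011101110100010100
Gen 1 (rule 75): 110101010001100001
Gen 2 (rule 41): 101010100101001100
Gen 3 (rule 110): 111111101111011100
Gen 4 (rule 154): 111111001110011010
Gen 5 (rule 75): 100001011010111000
Gen 6 (rule 41): 001100110101100011
Gen 7 (rule 110): 011101111111100111
Gen 8 (rule 154): 111001111111011110
Gen 9 (rule 75): 101011000001010010
Gen 10 (rule 41): 010110011100100000

Answer: 010110011100100000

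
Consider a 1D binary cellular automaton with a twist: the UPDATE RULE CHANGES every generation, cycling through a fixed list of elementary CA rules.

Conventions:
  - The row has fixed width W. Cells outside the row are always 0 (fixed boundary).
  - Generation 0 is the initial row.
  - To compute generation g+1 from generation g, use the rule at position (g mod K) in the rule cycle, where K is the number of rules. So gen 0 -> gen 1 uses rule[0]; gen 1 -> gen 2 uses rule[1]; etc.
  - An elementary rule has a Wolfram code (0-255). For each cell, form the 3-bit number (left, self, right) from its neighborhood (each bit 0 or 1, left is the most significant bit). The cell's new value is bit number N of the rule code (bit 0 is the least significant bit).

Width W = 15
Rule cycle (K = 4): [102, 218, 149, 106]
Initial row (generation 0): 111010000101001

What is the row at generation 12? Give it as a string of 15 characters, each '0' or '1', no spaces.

Gen 0: 111010000101001
Gen 1 (rule 102): 001110001111011
Gen 2 (rule 218): 011111011111011
Gen 3 (rule 149): 001110001110000
Gen 4 (rule 106): 011010011010000
Gen 5 (rule 102): 101110101110000
Gen 6 (rule 218): 001110001111000
Gen 7 (rule 149): 100101100110111
Gen 8 (rule 106): 001011101111101
Gen 9 (rule 102): 011100110000111
Gen 10 (rule 218): 111111111001111
Gen 11 (rule 149): 011111110100110
Gen 12 (rule 106): 110000011001110

Answer: 110000011001110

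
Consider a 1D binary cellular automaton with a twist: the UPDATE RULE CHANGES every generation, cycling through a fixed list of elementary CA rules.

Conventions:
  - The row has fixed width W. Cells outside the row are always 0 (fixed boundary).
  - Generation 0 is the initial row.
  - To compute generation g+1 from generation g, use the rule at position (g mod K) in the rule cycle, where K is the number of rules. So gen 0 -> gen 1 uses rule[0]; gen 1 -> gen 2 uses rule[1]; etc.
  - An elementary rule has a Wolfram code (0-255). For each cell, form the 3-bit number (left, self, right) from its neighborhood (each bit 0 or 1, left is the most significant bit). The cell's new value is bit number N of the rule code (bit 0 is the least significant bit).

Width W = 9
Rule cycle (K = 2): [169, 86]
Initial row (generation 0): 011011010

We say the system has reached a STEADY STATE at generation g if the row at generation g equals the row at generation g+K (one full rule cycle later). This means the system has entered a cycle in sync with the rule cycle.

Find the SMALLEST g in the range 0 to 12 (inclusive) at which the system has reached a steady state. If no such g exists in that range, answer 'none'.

Answer: 2

Derivation:
Gen 0: 011011010
Gen 1 (rule 169): 010110100
Gen 2 (rule 86): 110010110
Gen 3 (rule 169): 100001100
Gen 4 (rule 86): 110010110
Gen 5 (rule 169): 100001100
Gen 6 (rule 86): 110010110
Gen 7 (rule 169): 100001100
Gen 8 (rule 86): 110010110
Gen 9 (rule 169): 100001100
Gen 10 (rule 86): 110010110
Gen 11 (rule 169): 100001100
Gen 12 (rule 86): 110010110
Gen 13 (rule 169): 100001100
Gen 14 (rule 86): 110010110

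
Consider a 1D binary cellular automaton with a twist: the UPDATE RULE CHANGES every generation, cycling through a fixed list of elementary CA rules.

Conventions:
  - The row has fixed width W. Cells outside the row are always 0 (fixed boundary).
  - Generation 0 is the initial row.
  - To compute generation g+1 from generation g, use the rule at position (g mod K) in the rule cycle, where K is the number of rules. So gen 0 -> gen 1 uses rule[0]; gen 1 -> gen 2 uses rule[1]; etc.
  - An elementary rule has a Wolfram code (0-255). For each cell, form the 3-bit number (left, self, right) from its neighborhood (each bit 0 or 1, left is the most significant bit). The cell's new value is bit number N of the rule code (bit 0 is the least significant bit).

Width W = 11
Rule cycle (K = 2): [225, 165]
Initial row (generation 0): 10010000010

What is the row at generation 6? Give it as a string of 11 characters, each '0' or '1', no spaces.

Gen 0: 10010000010
Gen 1 (rule 225): 00000111000
Gen 2 (rule 165): 11110010011
Gen 3 (rule 225): 01110000001
Gen 4 (rule 165): 00100111101
Gen 5 (rule 225): 10000011110
Gen 6 (rule 165): 10111001100

Answer: 10111001100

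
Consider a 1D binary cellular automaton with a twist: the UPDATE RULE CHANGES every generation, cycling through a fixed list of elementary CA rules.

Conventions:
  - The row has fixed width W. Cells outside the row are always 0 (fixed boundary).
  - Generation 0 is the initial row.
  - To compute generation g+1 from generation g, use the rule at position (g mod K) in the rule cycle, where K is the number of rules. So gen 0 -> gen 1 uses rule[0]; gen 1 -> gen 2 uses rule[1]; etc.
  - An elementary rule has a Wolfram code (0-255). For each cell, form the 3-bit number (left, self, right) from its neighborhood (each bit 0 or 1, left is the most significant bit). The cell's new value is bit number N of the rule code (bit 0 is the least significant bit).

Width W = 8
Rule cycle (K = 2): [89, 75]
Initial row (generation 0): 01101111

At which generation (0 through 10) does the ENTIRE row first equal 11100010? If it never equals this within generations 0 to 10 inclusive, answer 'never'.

Answer: 2

Derivation:
Gen 0: 01101111
Gen 1 (rule 89): 01101001
Gen 2 (rule 75): 11100010
Gen 3 (rule 89): 10111001
Gen 4 (rule 75): 00101010
Gen 5 (rule 89): 10000001
Gen 6 (rule 75): 00111110
Gen 7 (rule 89): 10100011
Gen 8 (rule 75): 00001111
Gen 9 (rule 89): 11101001
Gen 10 (rule 75): 10100010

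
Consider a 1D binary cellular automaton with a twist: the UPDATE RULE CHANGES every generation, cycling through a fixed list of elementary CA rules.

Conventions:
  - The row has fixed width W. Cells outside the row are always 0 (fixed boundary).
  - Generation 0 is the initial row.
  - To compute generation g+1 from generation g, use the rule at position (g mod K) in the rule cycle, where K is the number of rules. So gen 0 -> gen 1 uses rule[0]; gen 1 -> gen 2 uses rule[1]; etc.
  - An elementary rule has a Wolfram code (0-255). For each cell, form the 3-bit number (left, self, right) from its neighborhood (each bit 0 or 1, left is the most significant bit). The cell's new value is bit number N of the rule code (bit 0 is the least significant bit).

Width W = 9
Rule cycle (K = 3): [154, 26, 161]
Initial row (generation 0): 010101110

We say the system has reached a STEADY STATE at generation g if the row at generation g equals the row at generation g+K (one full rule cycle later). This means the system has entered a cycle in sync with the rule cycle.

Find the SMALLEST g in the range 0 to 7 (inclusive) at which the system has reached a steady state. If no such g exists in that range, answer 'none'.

Gen 0: 010101110
Gen 1 (rule 154): 100001101
Gen 2 (rule 26): 010011000
Gen 3 (rule 161): 000000011
Gen 4 (rule 154): 000000110
Gen 5 (rule 26): 000001101
Gen 6 (rule 161): 111100010
Gen 7 (rule 154): 111010101
Gen 8 (rule 26): 100000000
Gen 9 (rule 161): 001111111
Gen 10 (rule 154): 011111110

Answer: none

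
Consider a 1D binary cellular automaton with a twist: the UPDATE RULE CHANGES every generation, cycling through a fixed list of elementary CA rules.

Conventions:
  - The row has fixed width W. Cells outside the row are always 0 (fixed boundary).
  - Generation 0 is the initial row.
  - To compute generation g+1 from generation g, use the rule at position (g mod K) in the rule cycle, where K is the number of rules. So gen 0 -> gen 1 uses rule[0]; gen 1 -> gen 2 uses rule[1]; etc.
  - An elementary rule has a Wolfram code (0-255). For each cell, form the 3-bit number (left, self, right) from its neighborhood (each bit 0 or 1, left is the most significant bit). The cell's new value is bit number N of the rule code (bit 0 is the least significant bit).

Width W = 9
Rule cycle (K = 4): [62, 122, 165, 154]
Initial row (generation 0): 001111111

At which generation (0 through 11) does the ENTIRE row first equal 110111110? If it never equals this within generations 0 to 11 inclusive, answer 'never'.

Answer: 4

Derivation:
Gen 0: 001111111
Gen 1 (rule 62): 011000000
Gen 2 (rule 122): 111100000
Gen 3 (rule 165): 011001111
Gen 4 (rule 154): 110111110
Gen 5 (rule 62): 101100001
Gen 6 (rule 122): 011110010
Gen 7 (rule 165): 001100010
Gen 8 (rule 154): 011010101
Gen 9 (rule 62): 110111111
Gen 10 (rule 122): 111100001
Gen 11 (rule 165): 011001101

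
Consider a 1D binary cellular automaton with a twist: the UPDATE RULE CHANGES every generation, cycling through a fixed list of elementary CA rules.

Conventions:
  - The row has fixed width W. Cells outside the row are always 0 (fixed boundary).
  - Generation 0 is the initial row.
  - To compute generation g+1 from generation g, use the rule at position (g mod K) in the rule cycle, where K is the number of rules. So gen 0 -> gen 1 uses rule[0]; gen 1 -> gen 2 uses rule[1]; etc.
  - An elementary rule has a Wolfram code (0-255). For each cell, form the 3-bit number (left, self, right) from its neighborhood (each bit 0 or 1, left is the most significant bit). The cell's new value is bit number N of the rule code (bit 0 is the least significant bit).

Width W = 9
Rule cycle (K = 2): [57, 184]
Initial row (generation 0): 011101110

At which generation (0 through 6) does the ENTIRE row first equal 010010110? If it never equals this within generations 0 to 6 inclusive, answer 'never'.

Answer: 4

Derivation:
Gen 0: 011101110
Gen 1 (rule 57): 010011001
Gen 2 (rule 184): 001010100
Gen 3 (rule 57): 100101011
Gen 4 (rule 184): 010010110
Gen 5 (rule 57): 001001101
Gen 6 (rule 184): 000101010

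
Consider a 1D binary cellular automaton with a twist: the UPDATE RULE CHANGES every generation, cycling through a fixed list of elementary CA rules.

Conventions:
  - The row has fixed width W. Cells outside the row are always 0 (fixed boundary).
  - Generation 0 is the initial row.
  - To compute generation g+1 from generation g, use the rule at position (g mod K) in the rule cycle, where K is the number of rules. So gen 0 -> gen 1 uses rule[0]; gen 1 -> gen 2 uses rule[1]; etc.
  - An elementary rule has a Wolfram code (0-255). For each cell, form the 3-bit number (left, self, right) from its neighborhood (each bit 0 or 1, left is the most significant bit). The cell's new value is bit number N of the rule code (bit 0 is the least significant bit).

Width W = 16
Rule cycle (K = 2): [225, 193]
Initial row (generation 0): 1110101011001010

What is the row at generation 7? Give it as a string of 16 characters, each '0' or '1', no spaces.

Gen 0: 1110101011001010
Gen 1 (rule 225): 0111010101000100
Gen 2 (rule 193): 0011000000010001
Gen 3 (rule 225): 1001011111000100
Gen 4 (rule 193): 0000001111010001
Gen 5 (rule 225): 1111100111100100
Gen 6 (rule 193): 0111100011100001
Gen 7 (rule 225): 0011101001101100

Answer: 0011101001101100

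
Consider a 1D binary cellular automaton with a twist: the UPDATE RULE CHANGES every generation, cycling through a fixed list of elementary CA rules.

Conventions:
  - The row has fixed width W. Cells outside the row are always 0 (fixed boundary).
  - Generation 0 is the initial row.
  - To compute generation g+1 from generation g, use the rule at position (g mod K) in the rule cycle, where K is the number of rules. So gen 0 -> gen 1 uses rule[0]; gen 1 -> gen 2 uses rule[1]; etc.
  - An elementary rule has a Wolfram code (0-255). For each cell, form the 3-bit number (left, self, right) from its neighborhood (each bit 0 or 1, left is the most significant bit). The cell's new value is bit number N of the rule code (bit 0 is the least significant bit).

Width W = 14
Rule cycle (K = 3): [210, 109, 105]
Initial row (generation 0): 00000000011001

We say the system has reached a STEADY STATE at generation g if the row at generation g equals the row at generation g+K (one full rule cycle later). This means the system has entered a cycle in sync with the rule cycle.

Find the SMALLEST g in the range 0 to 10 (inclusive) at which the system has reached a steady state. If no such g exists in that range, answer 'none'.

Answer: none

Derivation:
Gen 0: 00000000011001
Gen 1 (rule 210): 00000000101110
Gen 2 (rule 109): 11111110111010
Gen 3 (rule 105): 10000011101100
Gen 4 (rule 210): 01000101100110
Gen 5 (rule 109): 01010111100110
Gen 6 (rule 105): 00101100100110
Gen 7 (rule 210): 01000111011011
Gen 8 (rule 109): 01010101111111
Gen 9 (rule 105): 00101011000001
Gen 10 (rule 210): 01000001100010
Gen 11 (rule 109): 01011101101010
Gen 12 (rule 105): 00110111110100
Gen 13 (rule 210): 01010011110010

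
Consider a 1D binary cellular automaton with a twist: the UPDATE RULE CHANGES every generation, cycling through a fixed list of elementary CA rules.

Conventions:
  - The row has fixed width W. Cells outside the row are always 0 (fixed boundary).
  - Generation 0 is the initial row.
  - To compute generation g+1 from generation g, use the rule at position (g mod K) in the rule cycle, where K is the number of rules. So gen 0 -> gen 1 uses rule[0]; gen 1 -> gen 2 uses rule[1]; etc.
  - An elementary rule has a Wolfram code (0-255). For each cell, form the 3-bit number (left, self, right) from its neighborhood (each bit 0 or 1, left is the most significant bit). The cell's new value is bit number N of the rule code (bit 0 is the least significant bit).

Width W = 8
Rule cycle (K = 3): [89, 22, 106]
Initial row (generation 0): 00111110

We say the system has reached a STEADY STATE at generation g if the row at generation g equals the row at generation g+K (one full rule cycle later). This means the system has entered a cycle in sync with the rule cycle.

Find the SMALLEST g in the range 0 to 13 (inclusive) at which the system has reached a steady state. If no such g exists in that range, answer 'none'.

Answer: 4

Derivation:
Gen 0: 00111110
Gen 1 (rule 89): 10100011
Gen 2 (rule 22): 10110100
Gen 3 (rule 106): 01111000
Gen 4 (rule 89): 01001111
Gen 5 (rule 22): 11110000
Gen 6 (rule 106): 10010000
Gen 7 (rule 89): 01001111
Gen 8 (rule 22): 11110000
Gen 9 (rule 106): 10010000
Gen 10 (rule 89): 01001111
Gen 11 (rule 22): 11110000
Gen 12 (rule 106): 10010000
Gen 13 (rule 89): 01001111
Gen 14 (rule 22): 11110000
Gen 15 (rule 106): 10010000
Gen 16 (rule 89): 01001111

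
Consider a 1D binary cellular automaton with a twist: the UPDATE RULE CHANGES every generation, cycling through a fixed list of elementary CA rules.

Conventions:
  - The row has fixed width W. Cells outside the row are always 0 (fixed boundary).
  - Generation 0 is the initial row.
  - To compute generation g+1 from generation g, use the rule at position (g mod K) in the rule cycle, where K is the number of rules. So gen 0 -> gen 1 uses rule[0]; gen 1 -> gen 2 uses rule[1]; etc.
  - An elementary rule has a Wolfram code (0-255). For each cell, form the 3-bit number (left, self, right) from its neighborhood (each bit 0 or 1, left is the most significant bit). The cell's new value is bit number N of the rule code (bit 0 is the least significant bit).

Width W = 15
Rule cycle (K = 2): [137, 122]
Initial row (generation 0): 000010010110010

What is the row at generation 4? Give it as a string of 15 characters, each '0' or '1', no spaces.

Answer: 010111110001101

Derivation:
Gen 0: 000010010110010
Gen 1 (rule 137): 111000000100000
Gen 2 (rule 122): 101100001010000
Gen 3 (rule 137): 001001100000111
Gen 4 (rule 122): 010111110001101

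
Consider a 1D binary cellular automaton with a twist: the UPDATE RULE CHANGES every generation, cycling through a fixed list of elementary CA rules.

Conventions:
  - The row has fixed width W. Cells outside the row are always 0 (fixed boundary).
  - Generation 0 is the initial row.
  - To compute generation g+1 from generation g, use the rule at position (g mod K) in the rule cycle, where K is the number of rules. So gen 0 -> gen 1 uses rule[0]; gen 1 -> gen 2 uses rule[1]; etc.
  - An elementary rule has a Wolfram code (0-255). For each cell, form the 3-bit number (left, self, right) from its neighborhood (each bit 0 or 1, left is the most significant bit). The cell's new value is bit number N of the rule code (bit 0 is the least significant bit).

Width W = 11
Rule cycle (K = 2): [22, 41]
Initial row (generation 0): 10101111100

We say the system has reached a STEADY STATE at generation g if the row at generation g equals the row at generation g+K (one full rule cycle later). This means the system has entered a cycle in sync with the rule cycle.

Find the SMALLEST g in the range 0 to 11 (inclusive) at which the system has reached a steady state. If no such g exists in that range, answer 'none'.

Answer: none

Derivation:
Gen 0: 10101111100
Gen 1 (rule 22): 10100000010
Gen 2 (rule 41): 01001111000
Gen 3 (rule 22): 11110000100
Gen 4 (rule 41): 10000110001
Gen 5 (rule 22): 11001001011
Gen 6 (rule 41): 10000000110
Gen 7 (rule 22): 11000001001
Gen 8 (rule 41): 10011100000
Gen 9 (rule 22): 11100010000
Gen 10 (rule 41): 10001000111
Gen 11 (rule 22): 11011101000
Gen 12 (rule 41): 10110010011
Gen 13 (rule 22): 10001111100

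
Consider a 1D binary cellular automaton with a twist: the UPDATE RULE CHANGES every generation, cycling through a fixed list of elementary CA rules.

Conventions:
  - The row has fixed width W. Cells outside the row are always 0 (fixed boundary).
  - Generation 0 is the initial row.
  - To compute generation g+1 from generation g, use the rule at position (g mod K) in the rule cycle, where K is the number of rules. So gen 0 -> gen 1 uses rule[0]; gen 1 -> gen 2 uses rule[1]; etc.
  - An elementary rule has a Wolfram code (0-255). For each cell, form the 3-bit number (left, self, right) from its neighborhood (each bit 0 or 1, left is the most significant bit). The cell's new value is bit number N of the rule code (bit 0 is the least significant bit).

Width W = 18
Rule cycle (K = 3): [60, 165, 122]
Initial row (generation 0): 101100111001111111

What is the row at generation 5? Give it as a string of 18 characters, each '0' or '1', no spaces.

Gen 0: 101100111001111111
Gen 1 (rule 60): 111010100101000000
Gen 2 (rule 165): 010111100111011111
Gen 3 (rule 122): 101100111101110001
Gen 4 (rule 60): 111010100011001001
Gen 5 (rule 165): 010111101000001001

Answer: 010111101000001001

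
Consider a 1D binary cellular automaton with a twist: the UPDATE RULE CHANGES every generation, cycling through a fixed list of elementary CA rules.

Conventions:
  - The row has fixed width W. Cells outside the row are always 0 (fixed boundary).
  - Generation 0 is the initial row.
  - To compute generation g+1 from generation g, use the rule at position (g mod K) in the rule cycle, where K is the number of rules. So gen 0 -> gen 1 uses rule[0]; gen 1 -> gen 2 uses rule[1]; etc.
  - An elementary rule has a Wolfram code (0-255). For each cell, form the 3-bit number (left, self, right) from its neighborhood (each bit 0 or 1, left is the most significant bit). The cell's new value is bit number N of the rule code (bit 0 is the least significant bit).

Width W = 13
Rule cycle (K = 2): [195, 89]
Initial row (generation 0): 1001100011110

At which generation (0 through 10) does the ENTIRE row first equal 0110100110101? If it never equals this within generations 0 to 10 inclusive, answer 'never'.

Answer: 7

Derivation:
Gen 0: 1001100011110
Gen 1 (rule 195): 0010101101110
Gen 2 (rule 89): 1000001101011
Gen 3 (rule 195): 0011110100001
Gen 4 (rule 89): 1010010011100
Gen 5 (rule 195): 0000100101101
Gen 6 (rule 89): 1110010001100
Gen 7 (rule 195): 0110100110101
Gen 8 (rule 89): 0110010110000
Gen 9 (rule 195): 1010100010111
Gen 10 (rule 89): 0000011000101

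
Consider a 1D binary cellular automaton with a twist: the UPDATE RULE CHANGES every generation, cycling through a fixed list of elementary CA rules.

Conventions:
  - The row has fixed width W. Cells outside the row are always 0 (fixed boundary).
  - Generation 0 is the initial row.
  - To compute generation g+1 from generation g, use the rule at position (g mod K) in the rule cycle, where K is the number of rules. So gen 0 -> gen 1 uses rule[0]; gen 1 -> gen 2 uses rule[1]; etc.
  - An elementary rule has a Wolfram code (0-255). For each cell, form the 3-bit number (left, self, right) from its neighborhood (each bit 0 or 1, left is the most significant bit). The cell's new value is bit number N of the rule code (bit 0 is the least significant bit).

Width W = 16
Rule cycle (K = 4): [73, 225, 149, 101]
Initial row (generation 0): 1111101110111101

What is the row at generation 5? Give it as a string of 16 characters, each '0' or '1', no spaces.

Gen 0: 1111101110111101
Gen 1 (rule 73): 1000101010100100
Gen 2 (rule 225): 0010010101000001
Gen 3 (rule 149): 1011010101111101
Gen 4 (rule 101): 1101111110000111
Gen 5 (rule 73): 1101000010110101

Answer: 1101000010110101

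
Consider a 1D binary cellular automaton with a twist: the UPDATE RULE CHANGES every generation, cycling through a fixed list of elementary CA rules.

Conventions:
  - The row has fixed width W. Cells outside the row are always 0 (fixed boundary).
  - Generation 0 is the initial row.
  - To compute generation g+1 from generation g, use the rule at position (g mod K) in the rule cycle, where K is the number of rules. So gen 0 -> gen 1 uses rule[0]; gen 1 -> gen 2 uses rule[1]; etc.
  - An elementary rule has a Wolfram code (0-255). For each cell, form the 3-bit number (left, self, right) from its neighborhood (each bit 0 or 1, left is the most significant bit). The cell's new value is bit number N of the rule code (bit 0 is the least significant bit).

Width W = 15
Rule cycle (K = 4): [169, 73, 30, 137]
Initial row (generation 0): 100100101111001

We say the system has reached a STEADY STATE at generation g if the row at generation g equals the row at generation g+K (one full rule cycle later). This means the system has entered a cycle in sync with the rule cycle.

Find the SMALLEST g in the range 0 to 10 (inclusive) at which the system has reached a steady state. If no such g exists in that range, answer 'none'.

Gen 0: 100100101111001
Gen 1 (rule 169): 000000011110000
Gen 2 (rule 73): 111111010010111
Gen 3 (rule 30): 100000011110100
Gen 4 (rule 137): 001111011100001
Gen 5 (rule 169): 101110111001100
Gen 6 (rule 73): 001010101001101
Gen 7 (rule 30): 011010101111001
Gen 8 (rule 137): 010000001110000
Gen 9 (rule 169): 000111101100111
Gen 10 (rule 73): 110100101100101
Gen 11 (rule 30): 100111101011101
Gen 12 (rule 137): 000111000011000
Gen 13 (rule 169): 110110011010011
Gen 14 (rule 73): 110110011000011

Answer: none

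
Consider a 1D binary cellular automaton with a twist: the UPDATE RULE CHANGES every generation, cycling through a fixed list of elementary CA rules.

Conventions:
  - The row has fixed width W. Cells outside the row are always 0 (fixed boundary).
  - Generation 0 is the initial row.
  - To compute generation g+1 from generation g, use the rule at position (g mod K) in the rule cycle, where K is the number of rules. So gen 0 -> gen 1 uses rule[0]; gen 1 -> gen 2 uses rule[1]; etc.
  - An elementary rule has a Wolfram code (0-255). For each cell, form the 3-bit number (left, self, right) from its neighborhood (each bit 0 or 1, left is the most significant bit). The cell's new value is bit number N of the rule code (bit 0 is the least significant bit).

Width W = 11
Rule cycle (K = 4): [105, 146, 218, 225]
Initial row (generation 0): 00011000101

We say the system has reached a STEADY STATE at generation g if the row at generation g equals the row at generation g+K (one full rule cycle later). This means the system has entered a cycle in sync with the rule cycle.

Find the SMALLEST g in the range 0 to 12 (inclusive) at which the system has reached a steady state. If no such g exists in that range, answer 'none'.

Gen 0: 00011000101
Gen 1 (rule 105): 11011010010
Gen 2 (rule 146): 00000001101
Gen 3 (rule 218): 00000011100
Gen 4 (rule 225): 11111001101
Gen 5 (rule 105): 10001001110
Gen 6 (rule 146): 01010110101
Gen 7 (rule 218): 10000110000
Gen 8 (rule 225): 00110010111
Gen 9 (rule 105): 10110001101
Gen 10 (rule 146): 00001010000
Gen 11 (rule 218): 00010001000
Gen 12 (rule 225): 11000100011
Gen 13 (rule 105): 11010001011
Gen 14 (rule 146): 00001010000
Gen 15 (rule 218): 00010001000
Gen 16 (rule 225): 11000100011

Answer: 10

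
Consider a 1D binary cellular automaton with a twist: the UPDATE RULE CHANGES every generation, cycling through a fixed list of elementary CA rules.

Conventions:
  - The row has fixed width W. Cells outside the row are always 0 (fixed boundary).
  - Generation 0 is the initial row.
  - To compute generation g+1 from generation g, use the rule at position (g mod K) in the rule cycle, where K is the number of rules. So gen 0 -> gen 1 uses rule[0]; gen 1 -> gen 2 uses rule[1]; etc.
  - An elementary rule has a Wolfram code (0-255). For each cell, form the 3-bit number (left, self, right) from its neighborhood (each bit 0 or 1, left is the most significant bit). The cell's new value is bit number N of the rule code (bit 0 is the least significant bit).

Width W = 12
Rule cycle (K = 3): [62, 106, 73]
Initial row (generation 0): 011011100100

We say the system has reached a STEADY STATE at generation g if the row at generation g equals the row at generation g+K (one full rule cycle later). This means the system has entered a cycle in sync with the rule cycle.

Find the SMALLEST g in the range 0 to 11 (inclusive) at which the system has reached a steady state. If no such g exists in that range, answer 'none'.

Gen 0: 011011100100
Gen 1 (rule 62): 110110011110
Gen 2 (rule 106): 111110110010
Gen 3 (rule 73): 100010110000
Gen 4 (rule 62): 110111101000
Gen 5 (rule 106): 111100110000
Gen 6 (rule 73): 100100110111
Gen 7 (rule 62): 111111101100
Gen 8 (rule 106): 100000111100
Gen 9 (rule 73): 001110100101
Gen 10 (rule 62): 011001111111
Gen 11 (rule 106): 111011000001
Gen 12 (rule 73): 101011011100
Gen 13 (rule 62): 111110110010
Gen 14 (rule 106): 100011110100

Answer: none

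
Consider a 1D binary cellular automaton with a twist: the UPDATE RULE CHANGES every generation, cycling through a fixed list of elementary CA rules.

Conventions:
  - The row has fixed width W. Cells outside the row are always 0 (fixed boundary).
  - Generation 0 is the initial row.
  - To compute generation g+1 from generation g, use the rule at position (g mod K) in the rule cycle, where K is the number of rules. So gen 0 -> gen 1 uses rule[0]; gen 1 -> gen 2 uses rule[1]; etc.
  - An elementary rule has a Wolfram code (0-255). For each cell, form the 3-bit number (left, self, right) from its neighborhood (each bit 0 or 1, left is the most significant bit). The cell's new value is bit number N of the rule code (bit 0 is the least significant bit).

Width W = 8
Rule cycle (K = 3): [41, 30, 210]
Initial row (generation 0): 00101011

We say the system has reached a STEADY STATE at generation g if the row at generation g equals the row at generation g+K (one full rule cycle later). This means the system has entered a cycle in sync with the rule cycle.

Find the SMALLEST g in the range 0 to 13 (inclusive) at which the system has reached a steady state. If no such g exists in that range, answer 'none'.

Gen 0: 00101011
Gen 1 (rule 41): 10010110
Gen 2 (rule 30): 11110101
Gen 3 (rule 210): 01110000
Gen 4 (rule 41): 01000111
Gen 5 (rule 30): 11101100
Gen 6 (rule 210): 01100110
Gen 7 (rule 41): 01000100
Gen 8 (rule 30): 11101110
Gen 9 (rule 210): 01100111
Gen 10 (rule 41): 01000100
Gen 11 (rule 30): 11101110
Gen 12 (rule 210): 01100111
Gen 13 (rule 41): 01000100
Gen 14 (rule 30): 11101110
Gen 15 (rule 210): 01100111
Gen 16 (rule 41): 01000100

Answer: 7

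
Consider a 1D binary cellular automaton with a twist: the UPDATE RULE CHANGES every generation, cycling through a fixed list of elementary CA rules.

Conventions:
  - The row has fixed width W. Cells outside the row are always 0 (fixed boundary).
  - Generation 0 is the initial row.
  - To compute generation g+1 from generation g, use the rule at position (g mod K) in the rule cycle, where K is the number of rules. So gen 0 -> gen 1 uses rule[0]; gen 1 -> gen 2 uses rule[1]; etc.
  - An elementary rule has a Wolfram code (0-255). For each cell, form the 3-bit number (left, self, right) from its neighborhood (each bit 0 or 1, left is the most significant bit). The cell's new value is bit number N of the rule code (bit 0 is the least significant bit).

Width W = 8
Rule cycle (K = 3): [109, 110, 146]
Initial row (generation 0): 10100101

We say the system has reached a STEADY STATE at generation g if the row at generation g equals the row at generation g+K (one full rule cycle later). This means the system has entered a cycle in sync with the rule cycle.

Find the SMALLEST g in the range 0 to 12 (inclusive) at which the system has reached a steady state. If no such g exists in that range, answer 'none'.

Gen 0: 10100101
Gen 1 (rule 109): 11100111
Gen 2 (rule 110): 10101101
Gen 3 (rule 146): 00000000
Gen 4 (rule 109): 11111111
Gen 5 (rule 110): 10000001
Gen 6 (rule 146): 01000010
Gen 7 (rule 109): 01011010
Gen 8 (rule 110): 11111110
Gen 9 (rule 146): 01111101
Gen 10 (rule 109): 01000111
Gen 11 (rule 110): 11001101
Gen 12 (rule 146): 00110000
Gen 13 (rule 109): 10110111
Gen 14 (rule 110): 11111101
Gen 15 (rule 146): 01111000

Answer: none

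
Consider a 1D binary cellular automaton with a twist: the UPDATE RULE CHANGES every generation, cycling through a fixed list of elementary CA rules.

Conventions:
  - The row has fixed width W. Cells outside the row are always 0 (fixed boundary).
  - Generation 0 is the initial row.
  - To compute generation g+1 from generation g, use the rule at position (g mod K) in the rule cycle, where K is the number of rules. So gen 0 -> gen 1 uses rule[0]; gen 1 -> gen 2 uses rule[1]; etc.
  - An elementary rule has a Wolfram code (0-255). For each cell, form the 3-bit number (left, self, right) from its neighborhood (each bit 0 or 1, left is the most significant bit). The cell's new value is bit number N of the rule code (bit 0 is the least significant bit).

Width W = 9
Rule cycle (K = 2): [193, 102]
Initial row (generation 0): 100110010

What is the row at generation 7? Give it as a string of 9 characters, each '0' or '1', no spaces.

Answer: 110000011

Derivation:
Gen 0: 100110010
Gen 1 (rule 193): 000010000
Gen 2 (rule 102): 000110000
Gen 3 (rule 193): 110010111
Gen 4 (rule 102): 010111001
Gen 5 (rule 193): 000011000
Gen 6 (rule 102): 000101000
Gen 7 (rule 193): 110000011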